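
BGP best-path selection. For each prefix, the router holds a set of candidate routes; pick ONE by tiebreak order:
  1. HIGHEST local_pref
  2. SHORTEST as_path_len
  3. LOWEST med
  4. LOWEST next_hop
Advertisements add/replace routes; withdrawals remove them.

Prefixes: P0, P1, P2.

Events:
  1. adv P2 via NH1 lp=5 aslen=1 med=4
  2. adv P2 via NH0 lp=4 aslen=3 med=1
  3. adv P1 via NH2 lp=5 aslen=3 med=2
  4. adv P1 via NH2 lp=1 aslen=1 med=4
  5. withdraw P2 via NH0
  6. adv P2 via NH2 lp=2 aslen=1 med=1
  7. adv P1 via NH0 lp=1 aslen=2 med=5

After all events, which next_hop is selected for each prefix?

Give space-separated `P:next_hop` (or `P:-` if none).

Op 1: best P0=- P1=- P2=NH1
Op 2: best P0=- P1=- P2=NH1
Op 3: best P0=- P1=NH2 P2=NH1
Op 4: best P0=- P1=NH2 P2=NH1
Op 5: best P0=- P1=NH2 P2=NH1
Op 6: best P0=- P1=NH2 P2=NH1
Op 7: best P0=- P1=NH2 P2=NH1

Answer: P0:- P1:NH2 P2:NH1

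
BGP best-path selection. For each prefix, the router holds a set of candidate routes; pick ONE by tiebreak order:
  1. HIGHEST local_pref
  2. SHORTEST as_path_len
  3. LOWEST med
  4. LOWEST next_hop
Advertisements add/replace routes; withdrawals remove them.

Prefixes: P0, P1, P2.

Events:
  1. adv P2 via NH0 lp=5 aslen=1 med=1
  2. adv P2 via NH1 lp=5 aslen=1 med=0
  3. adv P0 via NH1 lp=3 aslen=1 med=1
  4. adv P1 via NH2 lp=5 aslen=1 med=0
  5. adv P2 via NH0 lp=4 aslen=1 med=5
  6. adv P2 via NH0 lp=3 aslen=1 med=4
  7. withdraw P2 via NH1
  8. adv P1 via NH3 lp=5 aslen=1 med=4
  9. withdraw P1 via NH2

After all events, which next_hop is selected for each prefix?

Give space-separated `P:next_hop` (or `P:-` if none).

Op 1: best P0=- P1=- P2=NH0
Op 2: best P0=- P1=- P2=NH1
Op 3: best P0=NH1 P1=- P2=NH1
Op 4: best P0=NH1 P1=NH2 P2=NH1
Op 5: best P0=NH1 P1=NH2 P2=NH1
Op 6: best P0=NH1 P1=NH2 P2=NH1
Op 7: best P0=NH1 P1=NH2 P2=NH0
Op 8: best P0=NH1 P1=NH2 P2=NH0
Op 9: best P0=NH1 P1=NH3 P2=NH0

Answer: P0:NH1 P1:NH3 P2:NH0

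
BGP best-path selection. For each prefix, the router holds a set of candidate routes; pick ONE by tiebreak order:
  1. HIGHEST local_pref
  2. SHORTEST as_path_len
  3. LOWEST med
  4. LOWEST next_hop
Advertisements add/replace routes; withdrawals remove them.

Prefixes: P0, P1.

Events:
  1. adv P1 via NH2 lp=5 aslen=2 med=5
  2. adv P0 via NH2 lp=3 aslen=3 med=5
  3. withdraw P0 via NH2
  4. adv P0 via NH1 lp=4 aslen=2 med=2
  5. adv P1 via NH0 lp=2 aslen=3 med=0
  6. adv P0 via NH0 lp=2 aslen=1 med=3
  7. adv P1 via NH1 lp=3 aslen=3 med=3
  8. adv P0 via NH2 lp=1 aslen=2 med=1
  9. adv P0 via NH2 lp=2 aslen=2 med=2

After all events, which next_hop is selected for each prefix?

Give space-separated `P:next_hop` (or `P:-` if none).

Answer: P0:NH1 P1:NH2

Derivation:
Op 1: best P0=- P1=NH2
Op 2: best P0=NH2 P1=NH2
Op 3: best P0=- P1=NH2
Op 4: best P0=NH1 P1=NH2
Op 5: best P0=NH1 P1=NH2
Op 6: best P0=NH1 P1=NH2
Op 7: best P0=NH1 P1=NH2
Op 8: best P0=NH1 P1=NH2
Op 9: best P0=NH1 P1=NH2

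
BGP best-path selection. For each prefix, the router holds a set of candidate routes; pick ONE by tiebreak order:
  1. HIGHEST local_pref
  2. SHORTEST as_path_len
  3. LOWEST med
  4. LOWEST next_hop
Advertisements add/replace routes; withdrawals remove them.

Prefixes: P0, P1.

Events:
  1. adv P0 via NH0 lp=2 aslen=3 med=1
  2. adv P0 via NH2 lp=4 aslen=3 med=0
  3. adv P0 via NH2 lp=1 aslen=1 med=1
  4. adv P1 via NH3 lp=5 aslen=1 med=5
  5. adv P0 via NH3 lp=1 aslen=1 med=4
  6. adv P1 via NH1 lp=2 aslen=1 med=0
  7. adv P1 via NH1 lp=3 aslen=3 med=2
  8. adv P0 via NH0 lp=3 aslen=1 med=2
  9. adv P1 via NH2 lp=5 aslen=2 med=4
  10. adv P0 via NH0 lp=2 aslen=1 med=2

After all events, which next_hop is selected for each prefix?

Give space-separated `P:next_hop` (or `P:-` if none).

Answer: P0:NH0 P1:NH3

Derivation:
Op 1: best P0=NH0 P1=-
Op 2: best P0=NH2 P1=-
Op 3: best P0=NH0 P1=-
Op 4: best P0=NH0 P1=NH3
Op 5: best P0=NH0 P1=NH3
Op 6: best P0=NH0 P1=NH3
Op 7: best P0=NH0 P1=NH3
Op 8: best P0=NH0 P1=NH3
Op 9: best P0=NH0 P1=NH3
Op 10: best P0=NH0 P1=NH3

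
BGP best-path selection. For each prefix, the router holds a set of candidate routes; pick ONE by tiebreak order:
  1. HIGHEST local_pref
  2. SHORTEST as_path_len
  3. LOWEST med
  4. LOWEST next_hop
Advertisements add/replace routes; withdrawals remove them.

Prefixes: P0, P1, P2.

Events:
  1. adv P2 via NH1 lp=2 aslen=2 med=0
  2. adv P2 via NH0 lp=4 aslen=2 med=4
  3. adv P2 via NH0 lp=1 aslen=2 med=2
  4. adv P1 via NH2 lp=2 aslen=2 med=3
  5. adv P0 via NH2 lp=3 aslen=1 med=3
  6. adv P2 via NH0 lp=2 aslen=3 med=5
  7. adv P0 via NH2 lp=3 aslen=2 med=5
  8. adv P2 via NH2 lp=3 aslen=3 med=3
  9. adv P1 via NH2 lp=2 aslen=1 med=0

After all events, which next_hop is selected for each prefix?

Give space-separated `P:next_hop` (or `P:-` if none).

Answer: P0:NH2 P1:NH2 P2:NH2

Derivation:
Op 1: best P0=- P1=- P2=NH1
Op 2: best P0=- P1=- P2=NH0
Op 3: best P0=- P1=- P2=NH1
Op 4: best P0=- P1=NH2 P2=NH1
Op 5: best P0=NH2 P1=NH2 P2=NH1
Op 6: best P0=NH2 P1=NH2 P2=NH1
Op 7: best P0=NH2 P1=NH2 P2=NH1
Op 8: best P0=NH2 P1=NH2 P2=NH2
Op 9: best P0=NH2 P1=NH2 P2=NH2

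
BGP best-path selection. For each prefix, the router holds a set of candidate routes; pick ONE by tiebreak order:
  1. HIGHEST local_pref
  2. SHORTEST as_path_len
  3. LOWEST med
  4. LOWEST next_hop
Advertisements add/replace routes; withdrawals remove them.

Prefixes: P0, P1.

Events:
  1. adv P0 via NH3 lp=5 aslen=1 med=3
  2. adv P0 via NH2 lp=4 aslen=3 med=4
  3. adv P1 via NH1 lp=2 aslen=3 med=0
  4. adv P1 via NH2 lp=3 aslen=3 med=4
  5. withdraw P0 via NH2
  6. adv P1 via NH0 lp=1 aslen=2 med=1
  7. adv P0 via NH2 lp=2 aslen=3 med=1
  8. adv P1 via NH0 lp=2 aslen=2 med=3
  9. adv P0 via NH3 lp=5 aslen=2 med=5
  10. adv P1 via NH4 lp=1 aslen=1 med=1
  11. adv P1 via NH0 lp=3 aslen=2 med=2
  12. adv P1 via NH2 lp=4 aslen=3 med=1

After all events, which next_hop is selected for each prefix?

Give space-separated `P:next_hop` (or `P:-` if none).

Answer: P0:NH3 P1:NH2

Derivation:
Op 1: best P0=NH3 P1=-
Op 2: best P0=NH3 P1=-
Op 3: best P0=NH3 P1=NH1
Op 4: best P0=NH3 P1=NH2
Op 5: best P0=NH3 P1=NH2
Op 6: best P0=NH3 P1=NH2
Op 7: best P0=NH3 P1=NH2
Op 8: best P0=NH3 P1=NH2
Op 9: best P0=NH3 P1=NH2
Op 10: best P0=NH3 P1=NH2
Op 11: best P0=NH3 P1=NH0
Op 12: best P0=NH3 P1=NH2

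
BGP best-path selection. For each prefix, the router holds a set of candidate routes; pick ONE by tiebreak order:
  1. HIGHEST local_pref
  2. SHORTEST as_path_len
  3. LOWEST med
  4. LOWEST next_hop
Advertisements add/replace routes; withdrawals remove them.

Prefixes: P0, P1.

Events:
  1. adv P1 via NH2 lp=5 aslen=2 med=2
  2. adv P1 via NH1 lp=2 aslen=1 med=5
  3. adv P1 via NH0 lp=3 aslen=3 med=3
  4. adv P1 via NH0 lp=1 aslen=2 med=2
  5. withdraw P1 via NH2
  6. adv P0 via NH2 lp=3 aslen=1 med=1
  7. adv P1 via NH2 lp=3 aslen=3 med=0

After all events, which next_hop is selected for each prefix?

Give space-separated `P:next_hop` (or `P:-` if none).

Answer: P0:NH2 P1:NH2

Derivation:
Op 1: best P0=- P1=NH2
Op 2: best P0=- P1=NH2
Op 3: best P0=- P1=NH2
Op 4: best P0=- P1=NH2
Op 5: best P0=- P1=NH1
Op 6: best P0=NH2 P1=NH1
Op 7: best P0=NH2 P1=NH2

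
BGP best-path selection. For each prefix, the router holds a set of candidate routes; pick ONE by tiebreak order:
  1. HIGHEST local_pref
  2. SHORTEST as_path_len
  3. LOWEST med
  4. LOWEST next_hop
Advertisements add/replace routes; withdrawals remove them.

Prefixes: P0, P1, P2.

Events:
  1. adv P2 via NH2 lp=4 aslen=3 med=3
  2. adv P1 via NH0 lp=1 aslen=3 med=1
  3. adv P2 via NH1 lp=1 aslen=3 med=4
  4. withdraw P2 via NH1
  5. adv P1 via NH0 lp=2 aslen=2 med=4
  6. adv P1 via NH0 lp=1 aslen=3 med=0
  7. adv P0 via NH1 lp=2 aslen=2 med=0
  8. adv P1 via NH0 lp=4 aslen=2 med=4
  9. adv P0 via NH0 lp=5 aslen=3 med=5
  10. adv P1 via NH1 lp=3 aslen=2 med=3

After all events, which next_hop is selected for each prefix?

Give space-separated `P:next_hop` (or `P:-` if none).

Answer: P0:NH0 P1:NH0 P2:NH2

Derivation:
Op 1: best P0=- P1=- P2=NH2
Op 2: best P0=- P1=NH0 P2=NH2
Op 3: best P0=- P1=NH0 P2=NH2
Op 4: best P0=- P1=NH0 P2=NH2
Op 5: best P0=- P1=NH0 P2=NH2
Op 6: best P0=- P1=NH0 P2=NH2
Op 7: best P0=NH1 P1=NH0 P2=NH2
Op 8: best P0=NH1 P1=NH0 P2=NH2
Op 9: best P0=NH0 P1=NH0 P2=NH2
Op 10: best P0=NH0 P1=NH0 P2=NH2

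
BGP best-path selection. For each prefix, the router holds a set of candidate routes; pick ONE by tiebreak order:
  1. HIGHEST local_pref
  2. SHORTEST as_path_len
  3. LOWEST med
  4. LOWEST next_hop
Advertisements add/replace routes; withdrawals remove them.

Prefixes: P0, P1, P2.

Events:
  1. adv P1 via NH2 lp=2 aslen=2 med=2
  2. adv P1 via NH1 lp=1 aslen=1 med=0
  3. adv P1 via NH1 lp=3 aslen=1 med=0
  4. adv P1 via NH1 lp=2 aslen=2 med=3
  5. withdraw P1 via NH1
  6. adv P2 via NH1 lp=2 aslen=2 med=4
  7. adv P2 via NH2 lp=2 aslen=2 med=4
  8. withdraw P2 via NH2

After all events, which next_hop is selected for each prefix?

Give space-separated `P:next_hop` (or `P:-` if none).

Answer: P0:- P1:NH2 P2:NH1

Derivation:
Op 1: best P0=- P1=NH2 P2=-
Op 2: best P0=- P1=NH2 P2=-
Op 3: best P0=- P1=NH1 P2=-
Op 4: best P0=- P1=NH2 P2=-
Op 5: best P0=- P1=NH2 P2=-
Op 6: best P0=- P1=NH2 P2=NH1
Op 7: best P0=- P1=NH2 P2=NH1
Op 8: best P0=- P1=NH2 P2=NH1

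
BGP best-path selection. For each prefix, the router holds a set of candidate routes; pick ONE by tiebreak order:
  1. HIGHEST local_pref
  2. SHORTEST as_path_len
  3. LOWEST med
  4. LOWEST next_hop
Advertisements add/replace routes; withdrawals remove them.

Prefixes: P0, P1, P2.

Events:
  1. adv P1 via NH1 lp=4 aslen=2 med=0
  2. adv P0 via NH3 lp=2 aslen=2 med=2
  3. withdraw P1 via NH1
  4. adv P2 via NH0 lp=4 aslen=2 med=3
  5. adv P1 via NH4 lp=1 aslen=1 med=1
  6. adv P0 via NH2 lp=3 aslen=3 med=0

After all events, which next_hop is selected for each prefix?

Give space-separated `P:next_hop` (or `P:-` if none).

Op 1: best P0=- P1=NH1 P2=-
Op 2: best P0=NH3 P1=NH1 P2=-
Op 3: best P0=NH3 P1=- P2=-
Op 4: best P0=NH3 P1=- P2=NH0
Op 5: best P0=NH3 P1=NH4 P2=NH0
Op 6: best P0=NH2 P1=NH4 P2=NH0

Answer: P0:NH2 P1:NH4 P2:NH0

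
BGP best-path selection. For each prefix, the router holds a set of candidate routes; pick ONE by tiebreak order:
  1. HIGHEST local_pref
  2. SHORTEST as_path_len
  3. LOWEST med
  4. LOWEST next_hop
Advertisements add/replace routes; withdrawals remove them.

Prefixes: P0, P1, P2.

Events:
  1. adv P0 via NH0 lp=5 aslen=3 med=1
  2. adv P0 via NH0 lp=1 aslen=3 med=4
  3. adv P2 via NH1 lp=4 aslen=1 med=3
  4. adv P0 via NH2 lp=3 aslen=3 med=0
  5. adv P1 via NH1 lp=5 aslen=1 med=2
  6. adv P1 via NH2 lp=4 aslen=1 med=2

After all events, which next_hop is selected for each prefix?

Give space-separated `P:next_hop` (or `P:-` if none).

Answer: P0:NH2 P1:NH1 P2:NH1

Derivation:
Op 1: best P0=NH0 P1=- P2=-
Op 2: best P0=NH0 P1=- P2=-
Op 3: best P0=NH0 P1=- P2=NH1
Op 4: best P0=NH2 P1=- P2=NH1
Op 5: best P0=NH2 P1=NH1 P2=NH1
Op 6: best P0=NH2 P1=NH1 P2=NH1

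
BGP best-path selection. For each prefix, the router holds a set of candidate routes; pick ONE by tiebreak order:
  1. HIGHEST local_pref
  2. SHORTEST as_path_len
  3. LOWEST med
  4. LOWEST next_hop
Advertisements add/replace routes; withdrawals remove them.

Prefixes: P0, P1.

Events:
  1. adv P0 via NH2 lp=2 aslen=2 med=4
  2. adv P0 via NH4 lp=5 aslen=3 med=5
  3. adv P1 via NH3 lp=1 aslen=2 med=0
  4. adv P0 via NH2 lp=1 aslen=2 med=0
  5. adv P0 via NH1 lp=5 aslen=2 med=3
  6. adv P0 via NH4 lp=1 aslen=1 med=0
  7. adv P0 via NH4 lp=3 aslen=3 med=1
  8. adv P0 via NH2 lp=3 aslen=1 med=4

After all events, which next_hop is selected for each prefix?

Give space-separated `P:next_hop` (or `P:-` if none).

Op 1: best P0=NH2 P1=-
Op 2: best P0=NH4 P1=-
Op 3: best P0=NH4 P1=NH3
Op 4: best P0=NH4 P1=NH3
Op 5: best P0=NH1 P1=NH3
Op 6: best P0=NH1 P1=NH3
Op 7: best P0=NH1 P1=NH3
Op 8: best P0=NH1 P1=NH3

Answer: P0:NH1 P1:NH3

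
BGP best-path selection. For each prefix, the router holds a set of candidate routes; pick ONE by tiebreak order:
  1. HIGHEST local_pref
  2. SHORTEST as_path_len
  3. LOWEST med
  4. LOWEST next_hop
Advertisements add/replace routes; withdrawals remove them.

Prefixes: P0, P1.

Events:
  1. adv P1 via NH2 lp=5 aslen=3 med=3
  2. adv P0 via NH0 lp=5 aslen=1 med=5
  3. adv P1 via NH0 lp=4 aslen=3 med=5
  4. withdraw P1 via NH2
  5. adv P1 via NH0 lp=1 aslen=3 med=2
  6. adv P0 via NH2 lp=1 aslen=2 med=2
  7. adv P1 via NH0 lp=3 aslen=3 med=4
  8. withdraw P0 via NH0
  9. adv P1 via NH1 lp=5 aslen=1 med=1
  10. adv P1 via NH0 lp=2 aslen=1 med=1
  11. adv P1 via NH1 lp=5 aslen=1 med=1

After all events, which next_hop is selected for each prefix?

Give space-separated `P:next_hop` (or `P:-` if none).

Answer: P0:NH2 P1:NH1

Derivation:
Op 1: best P0=- P1=NH2
Op 2: best P0=NH0 P1=NH2
Op 3: best P0=NH0 P1=NH2
Op 4: best P0=NH0 P1=NH0
Op 5: best P0=NH0 P1=NH0
Op 6: best P0=NH0 P1=NH0
Op 7: best P0=NH0 P1=NH0
Op 8: best P0=NH2 P1=NH0
Op 9: best P0=NH2 P1=NH1
Op 10: best P0=NH2 P1=NH1
Op 11: best P0=NH2 P1=NH1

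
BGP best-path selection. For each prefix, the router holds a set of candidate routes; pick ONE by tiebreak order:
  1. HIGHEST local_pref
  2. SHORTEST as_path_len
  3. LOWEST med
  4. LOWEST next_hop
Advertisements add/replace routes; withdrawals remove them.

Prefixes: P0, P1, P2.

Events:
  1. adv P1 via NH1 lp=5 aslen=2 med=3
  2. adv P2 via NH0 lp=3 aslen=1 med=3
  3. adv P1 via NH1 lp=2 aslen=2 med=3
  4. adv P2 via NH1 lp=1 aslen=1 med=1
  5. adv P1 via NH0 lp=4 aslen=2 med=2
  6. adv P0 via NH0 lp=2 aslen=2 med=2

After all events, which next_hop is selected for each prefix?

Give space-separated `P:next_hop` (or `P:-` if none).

Op 1: best P0=- P1=NH1 P2=-
Op 2: best P0=- P1=NH1 P2=NH0
Op 3: best P0=- P1=NH1 P2=NH0
Op 4: best P0=- P1=NH1 P2=NH0
Op 5: best P0=- P1=NH0 P2=NH0
Op 6: best P0=NH0 P1=NH0 P2=NH0

Answer: P0:NH0 P1:NH0 P2:NH0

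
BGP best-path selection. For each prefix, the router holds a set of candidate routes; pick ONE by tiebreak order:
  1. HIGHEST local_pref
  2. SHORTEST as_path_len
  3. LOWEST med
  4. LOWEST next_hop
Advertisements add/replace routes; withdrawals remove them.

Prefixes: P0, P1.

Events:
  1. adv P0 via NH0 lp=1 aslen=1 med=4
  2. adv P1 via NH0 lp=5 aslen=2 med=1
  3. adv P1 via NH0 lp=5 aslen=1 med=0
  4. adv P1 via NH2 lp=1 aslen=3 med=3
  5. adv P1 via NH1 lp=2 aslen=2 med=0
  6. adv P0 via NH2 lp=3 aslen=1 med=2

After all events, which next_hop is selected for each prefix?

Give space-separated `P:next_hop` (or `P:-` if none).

Op 1: best P0=NH0 P1=-
Op 2: best P0=NH0 P1=NH0
Op 3: best P0=NH0 P1=NH0
Op 4: best P0=NH0 P1=NH0
Op 5: best P0=NH0 P1=NH0
Op 6: best P0=NH2 P1=NH0

Answer: P0:NH2 P1:NH0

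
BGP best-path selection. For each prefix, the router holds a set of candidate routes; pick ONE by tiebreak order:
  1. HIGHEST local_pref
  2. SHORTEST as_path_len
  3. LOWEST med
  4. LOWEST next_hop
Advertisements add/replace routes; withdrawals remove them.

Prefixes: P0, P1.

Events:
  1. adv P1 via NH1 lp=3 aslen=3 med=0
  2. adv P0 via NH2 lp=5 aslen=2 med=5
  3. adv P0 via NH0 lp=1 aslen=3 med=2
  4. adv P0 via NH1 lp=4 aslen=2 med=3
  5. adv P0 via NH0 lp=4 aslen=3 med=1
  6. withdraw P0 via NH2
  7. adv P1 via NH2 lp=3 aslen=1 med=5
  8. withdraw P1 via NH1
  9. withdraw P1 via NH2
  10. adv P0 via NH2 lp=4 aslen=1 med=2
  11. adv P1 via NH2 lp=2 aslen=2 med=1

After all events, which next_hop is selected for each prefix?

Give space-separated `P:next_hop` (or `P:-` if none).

Op 1: best P0=- P1=NH1
Op 2: best P0=NH2 P1=NH1
Op 3: best P0=NH2 P1=NH1
Op 4: best P0=NH2 P1=NH1
Op 5: best P0=NH2 P1=NH1
Op 6: best P0=NH1 P1=NH1
Op 7: best P0=NH1 P1=NH2
Op 8: best P0=NH1 P1=NH2
Op 9: best P0=NH1 P1=-
Op 10: best P0=NH2 P1=-
Op 11: best P0=NH2 P1=NH2

Answer: P0:NH2 P1:NH2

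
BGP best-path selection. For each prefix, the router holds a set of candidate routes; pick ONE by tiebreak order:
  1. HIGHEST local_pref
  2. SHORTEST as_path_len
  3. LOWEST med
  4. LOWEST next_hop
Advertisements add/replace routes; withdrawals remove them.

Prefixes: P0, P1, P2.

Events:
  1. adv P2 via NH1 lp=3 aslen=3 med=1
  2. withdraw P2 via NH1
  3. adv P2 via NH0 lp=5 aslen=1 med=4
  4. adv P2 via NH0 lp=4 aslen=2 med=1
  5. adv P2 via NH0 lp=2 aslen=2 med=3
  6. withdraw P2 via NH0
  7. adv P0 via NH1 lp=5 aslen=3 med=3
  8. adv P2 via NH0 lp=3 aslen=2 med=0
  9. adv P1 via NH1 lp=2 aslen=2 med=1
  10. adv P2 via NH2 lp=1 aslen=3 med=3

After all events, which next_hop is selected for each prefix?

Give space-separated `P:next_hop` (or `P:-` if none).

Op 1: best P0=- P1=- P2=NH1
Op 2: best P0=- P1=- P2=-
Op 3: best P0=- P1=- P2=NH0
Op 4: best P0=- P1=- P2=NH0
Op 5: best P0=- P1=- P2=NH0
Op 6: best P0=- P1=- P2=-
Op 7: best P0=NH1 P1=- P2=-
Op 8: best P0=NH1 P1=- P2=NH0
Op 9: best P0=NH1 P1=NH1 P2=NH0
Op 10: best P0=NH1 P1=NH1 P2=NH0

Answer: P0:NH1 P1:NH1 P2:NH0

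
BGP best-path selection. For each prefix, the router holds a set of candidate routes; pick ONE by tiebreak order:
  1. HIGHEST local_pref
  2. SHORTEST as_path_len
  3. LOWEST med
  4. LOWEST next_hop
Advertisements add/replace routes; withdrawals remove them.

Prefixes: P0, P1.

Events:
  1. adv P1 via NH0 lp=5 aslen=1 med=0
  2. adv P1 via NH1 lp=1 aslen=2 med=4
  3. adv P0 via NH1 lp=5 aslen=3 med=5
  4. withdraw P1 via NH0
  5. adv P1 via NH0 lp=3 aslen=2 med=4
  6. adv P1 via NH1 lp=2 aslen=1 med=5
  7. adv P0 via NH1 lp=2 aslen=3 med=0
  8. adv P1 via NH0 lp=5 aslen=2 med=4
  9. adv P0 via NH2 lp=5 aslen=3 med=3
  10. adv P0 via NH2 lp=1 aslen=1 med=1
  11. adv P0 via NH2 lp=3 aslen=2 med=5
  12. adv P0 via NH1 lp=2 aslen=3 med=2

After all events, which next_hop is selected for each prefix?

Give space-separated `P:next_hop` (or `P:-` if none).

Answer: P0:NH2 P1:NH0

Derivation:
Op 1: best P0=- P1=NH0
Op 2: best P0=- P1=NH0
Op 3: best P0=NH1 P1=NH0
Op 4: best P0=NH1 P1=NH1
Op 5: best P0=NH1 P1=NH0
Op 6: best P0=NH1 P1=NH0
Op 7: best P0=NH1 P1=NH0
Op 8: best P0=NH1 P1=NH0
Op 9: best P0=NH2 P1=NH0
Op 10: best P0=NH1 P1=NH0
Op 11: best P0=NH2 P1=NH0
Op 12: best P0=NH2 P1=NH0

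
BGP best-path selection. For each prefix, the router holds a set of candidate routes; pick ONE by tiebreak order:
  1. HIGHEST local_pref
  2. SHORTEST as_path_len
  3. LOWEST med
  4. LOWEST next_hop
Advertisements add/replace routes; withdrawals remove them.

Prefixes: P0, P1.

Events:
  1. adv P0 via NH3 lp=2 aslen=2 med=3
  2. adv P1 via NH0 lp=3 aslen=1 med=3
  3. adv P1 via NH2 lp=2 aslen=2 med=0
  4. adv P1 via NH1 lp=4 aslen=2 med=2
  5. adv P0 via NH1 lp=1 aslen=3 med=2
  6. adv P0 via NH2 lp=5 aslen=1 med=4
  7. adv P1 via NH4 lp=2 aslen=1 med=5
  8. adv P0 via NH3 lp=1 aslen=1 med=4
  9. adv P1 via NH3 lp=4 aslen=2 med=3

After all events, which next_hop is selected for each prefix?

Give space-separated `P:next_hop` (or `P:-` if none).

Answer: P0:NH2 P1:NH1

Derivation:
Op 1: best P0=NH3 P1=-
Op 2: best P0=NH3 P1=NH0
Op 3: best P0=NH3 P1=NH0
Op 4: best P0=NH3 P1=NH1
Op 5: best P0=NH3 P1=NH1
Op 6: best P0=NH2 P1=NH1
Op 7: best P0=NH2 P1=NH1
Op 8: best P0=NH2 P1=NH1
Op 9: best P0=NH2 P1=NH1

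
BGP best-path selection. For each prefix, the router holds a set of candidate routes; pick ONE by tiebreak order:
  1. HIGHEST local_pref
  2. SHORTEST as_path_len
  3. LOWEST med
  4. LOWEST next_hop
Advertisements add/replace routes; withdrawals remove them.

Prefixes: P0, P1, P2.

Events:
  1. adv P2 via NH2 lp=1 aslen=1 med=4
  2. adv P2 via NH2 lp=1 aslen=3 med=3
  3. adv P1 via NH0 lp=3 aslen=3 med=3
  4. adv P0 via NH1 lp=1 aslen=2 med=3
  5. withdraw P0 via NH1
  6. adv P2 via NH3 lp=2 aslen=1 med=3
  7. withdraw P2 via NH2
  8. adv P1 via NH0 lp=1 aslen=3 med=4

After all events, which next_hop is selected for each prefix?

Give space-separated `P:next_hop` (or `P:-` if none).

Answer: P0:- P1:NH0 P2:NH3

Derivation:
Op 1: best P0=- P1=- P2=NH2
Op 2: best P0=- P1=- P2=NH2
Op 3: best P0=- P1=NH0 P2=NH2
Op 4: best P0=NH1 P1=NH0 P2=NH2
Op 5: best P0=- P1=NH0 P2=NH2
Op 6: best P0=- P1=NH0 P2=NH3
Op 7: best P0=- P1=NH0 P2=NH3
Op 8: best P0=- P1=NH0 P2=NH3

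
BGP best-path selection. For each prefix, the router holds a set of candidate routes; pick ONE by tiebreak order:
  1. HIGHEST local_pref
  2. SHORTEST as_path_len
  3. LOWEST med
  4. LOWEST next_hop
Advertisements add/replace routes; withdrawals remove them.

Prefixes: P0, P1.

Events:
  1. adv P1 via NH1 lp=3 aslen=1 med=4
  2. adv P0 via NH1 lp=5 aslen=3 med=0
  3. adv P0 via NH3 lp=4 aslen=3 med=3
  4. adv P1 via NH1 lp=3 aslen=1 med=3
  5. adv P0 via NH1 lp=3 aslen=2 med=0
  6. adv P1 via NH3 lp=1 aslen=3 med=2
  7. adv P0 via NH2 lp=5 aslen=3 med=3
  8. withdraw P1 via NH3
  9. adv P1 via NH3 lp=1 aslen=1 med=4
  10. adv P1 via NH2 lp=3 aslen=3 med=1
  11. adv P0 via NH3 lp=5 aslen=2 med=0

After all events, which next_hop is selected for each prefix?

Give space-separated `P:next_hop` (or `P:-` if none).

Op 1: best P0=- P1=NH1
Op 2: best P0=NH1 P1=NH1
Op 3: best P0=NH1 P1=NH1
Op 4: best P0=NH1 P1=NH1
Op 5: best P0=NH3 P1=NH1
Op 6: best P0=NH3 P1=NH1
Op 7: best P0=NH2 P1=NH1
Op 8: best P0=NH2 P1=NH1
Op 9: best P0=NH2 P1=NH1
Op 10: best P0=NH2 P1=NH1
Op 11: best P0=NH3 P1=NH1

Answer: P0:NH3 P1:NH1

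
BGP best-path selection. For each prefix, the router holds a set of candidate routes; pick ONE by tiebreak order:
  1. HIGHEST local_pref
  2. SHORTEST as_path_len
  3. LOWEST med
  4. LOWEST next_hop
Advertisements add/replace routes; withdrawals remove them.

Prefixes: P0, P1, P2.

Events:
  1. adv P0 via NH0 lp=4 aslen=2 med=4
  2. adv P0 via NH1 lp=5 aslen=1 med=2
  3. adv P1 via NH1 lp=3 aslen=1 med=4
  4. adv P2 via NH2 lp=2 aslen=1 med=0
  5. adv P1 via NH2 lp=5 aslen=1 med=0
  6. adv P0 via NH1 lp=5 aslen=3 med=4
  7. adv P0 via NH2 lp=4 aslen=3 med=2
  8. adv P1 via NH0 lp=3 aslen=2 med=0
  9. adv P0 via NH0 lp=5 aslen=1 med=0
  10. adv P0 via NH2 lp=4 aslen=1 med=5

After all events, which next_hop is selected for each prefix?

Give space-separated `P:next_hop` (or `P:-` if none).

Op 1: best P0=NH0 P1=- P2=-
Op 2: best P0=NH1 P1=- P2=-
Op 3: best P0=NH1 P1=NH1 P2=-
Op 4: best P0=NH1 P1=NH1 P2=NH2
Op 5: best P0=NH1 P1=NH2 P2=NH2
Op 6: best P0=NH1 P1=NH2 P2=NH2
Op 7: best P0=NH1 P1=NH2 P2=NH2
Op 8: best P0=NH1 P1=NH2 P2=NH2
Op 9: best P0=NH0 P1=NH2 P2=NH2
Op 10: best P0=NH0 P1=NH2 P2=NH2

Answer: P0:NH0 P1:NH2 P2:NH2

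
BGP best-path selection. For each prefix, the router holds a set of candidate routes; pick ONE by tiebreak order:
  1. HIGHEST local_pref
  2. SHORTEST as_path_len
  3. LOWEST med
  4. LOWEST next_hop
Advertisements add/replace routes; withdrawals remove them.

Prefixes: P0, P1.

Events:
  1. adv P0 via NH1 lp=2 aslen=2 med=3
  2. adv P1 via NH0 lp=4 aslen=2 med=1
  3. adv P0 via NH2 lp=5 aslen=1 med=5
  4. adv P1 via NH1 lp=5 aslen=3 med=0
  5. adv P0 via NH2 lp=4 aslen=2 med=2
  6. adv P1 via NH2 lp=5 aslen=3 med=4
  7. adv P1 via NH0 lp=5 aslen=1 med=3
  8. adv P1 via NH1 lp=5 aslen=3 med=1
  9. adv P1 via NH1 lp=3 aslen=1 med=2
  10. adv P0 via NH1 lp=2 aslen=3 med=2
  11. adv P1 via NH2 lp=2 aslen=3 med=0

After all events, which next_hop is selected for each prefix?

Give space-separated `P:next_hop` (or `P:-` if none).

Op 1: best P0=NH1 P1=-
Op 2: best P0=NH1 P1=NH0
Op 3: best P0=NH2 P1=NH0
Op 4: best P0=NH2 P1=NH1
Op 5: best P0=NH2 P1=NH1
Op 6: best P0=NH2 P1=NH1
Op 7: best P0=NH2 P1=NH0
Op 8: best P0=NH2 P1=NH0
Op 9: best P0=NH2 P1=NH0
Op 10: best P0=NH2 P1=NH0
Op 11: best P0=NH2 P1=NH0

Answer: P0:NH2 P1:NH0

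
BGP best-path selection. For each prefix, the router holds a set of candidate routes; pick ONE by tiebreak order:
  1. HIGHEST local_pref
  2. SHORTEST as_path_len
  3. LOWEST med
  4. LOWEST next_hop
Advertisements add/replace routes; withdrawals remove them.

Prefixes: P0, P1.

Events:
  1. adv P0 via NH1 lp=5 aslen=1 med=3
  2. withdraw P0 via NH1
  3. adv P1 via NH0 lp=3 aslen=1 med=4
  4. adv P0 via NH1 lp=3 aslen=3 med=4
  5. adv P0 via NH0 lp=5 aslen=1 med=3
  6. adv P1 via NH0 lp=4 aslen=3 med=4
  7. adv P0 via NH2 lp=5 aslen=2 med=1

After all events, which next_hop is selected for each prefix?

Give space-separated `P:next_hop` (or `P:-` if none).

Answer: P0:NH0 P1:NH0

Derivation:
Op 1: best P0=NH1 P1=-
Op 2: best P0=- P1=-
Op 3: best P0=- P1=NH0
Op 4: best P0=NH1 P1=NH0
Op 5: best P0=NH0 P1=NH0
Op 6: best P0=NH0 P1=NH0
Op 7: best P0=NH0 P1=NH0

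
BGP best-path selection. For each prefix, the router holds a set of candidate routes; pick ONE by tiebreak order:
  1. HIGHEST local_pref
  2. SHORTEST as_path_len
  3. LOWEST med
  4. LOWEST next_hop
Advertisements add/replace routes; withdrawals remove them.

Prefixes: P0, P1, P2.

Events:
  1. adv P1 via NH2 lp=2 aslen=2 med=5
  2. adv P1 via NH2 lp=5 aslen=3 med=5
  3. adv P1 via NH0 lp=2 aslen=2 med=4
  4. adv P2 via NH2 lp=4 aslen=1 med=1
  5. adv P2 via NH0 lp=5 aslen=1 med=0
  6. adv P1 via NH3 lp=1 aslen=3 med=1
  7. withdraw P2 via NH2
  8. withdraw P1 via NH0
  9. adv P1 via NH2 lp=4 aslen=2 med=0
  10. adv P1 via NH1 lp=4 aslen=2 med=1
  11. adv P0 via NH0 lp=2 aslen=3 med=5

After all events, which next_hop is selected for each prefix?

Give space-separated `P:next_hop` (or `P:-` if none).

Op 1: best P0=- P1=NH2 P2=-
Op 2: best P0=- P1=NH2 P2=-
Op 3: best P0=- P1=NH2 P2=-
Op 4: best P0=- P1=NH2 P2=NH2
Op 5: best P0=- P1=NH2 P2=NH0
Op 6: best P0=- P1=NH2 P2=NH0
Op 7: best P0=- P1=NH2 P2=NH0
Op 8: best P0=- P1=NH2 P2=NH0
Op 9: best P0=- P1=NH2 P2=NH0
Op 10: best P0=- P1=NH2 P2=NH0
Op 11: best P0=NH0 P1=NH2 P2=NH0

Answer: P0:NH0 P1:NH2 P2:NH0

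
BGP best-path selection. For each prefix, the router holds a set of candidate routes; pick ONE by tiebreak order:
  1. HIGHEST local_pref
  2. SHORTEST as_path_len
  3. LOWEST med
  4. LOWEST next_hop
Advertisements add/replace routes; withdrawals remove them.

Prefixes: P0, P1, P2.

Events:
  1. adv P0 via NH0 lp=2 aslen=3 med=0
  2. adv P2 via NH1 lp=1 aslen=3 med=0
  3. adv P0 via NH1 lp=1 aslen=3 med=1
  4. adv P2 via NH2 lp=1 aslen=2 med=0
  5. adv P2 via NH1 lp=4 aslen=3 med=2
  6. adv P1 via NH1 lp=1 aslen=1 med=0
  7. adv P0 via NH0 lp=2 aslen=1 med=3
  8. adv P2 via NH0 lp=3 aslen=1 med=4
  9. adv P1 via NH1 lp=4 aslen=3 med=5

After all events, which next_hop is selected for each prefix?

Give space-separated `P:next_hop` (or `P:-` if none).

Answer: P0:NH0 P1:NH1 P2:NH1

Derivation:
Op 1: best P0=NH0 P1=- P2=-
Op 2: best P0=NH0 P1=- P2=NH1
Op 3: best P0=NH0 P1=- P2=NH1
Op 4: best P0=NH0 P1=- P2=NH2
Op 5: best P0=NH0 P1=- P2=NH1
Op 6: best P0=NH0 P1=NH1 P2=NH1
Op 7: best P0=NH0 P1=NH1 P2=NH1
Op 8: best P0=NH0 P1=NH1 P2=NH1
Op 9: best P0=NH0 P1=NH1 P2=NH1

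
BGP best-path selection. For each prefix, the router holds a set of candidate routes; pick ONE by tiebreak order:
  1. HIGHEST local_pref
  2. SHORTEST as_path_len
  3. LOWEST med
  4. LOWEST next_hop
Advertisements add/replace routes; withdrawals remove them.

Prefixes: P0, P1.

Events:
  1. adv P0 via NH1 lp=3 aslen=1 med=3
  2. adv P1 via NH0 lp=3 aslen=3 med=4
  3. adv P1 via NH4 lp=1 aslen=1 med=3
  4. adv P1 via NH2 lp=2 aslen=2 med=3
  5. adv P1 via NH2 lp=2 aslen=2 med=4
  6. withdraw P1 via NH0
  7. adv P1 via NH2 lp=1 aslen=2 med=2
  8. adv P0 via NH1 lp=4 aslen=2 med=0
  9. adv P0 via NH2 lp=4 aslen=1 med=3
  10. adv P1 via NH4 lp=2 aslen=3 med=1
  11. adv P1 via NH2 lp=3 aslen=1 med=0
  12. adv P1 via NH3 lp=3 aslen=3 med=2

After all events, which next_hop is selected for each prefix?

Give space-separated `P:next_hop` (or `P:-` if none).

Answer: P0:NH2 P1:NH2

Derivation:
Op 1: best P0=NH1 P1=-
Op 2: best P0=NH1 P1=NH0
Op 3: best P0=NH1 P1=NH0
Op 4: best P0=NH1 P1=NH0
Op 5: best P0=NH1 P1=NH0
Op 6: best P0=NH1 P1=NH2
Op 7: best P0=NH1 P1=NH4
Op 8: best P0=NH1 P1=NH4
Op 9: best P0=NH2 P1=NH4
Op 10: best P0=NH2 P1=NH4
Op 11: best P0=NH2 P1=NH2
Op 12: best P0=NH2 P1=NH2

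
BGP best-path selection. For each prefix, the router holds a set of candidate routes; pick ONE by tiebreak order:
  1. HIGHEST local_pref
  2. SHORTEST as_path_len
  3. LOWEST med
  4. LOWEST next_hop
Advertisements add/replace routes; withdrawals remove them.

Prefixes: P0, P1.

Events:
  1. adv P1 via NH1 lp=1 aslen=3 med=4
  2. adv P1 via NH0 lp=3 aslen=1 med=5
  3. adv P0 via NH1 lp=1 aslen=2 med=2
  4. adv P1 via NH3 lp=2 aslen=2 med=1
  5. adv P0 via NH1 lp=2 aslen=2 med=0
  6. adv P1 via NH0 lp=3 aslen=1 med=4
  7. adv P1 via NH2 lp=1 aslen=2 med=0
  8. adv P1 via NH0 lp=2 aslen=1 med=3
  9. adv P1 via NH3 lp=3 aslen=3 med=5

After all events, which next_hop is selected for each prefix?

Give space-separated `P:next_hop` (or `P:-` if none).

Op 1: best P0=- P1=NH1
Op 2: best P0=- P1=NH0
Op 3: best P0=NH1 P1=NH0
Op 4: best P0=NH1 P1=NH0
Op 5: best P0=NH1 P1=NH0
Op 6: best P0=NH1 P1=NH0
Op 7: best P0=NH1 P1=NH0
Op 8: best P0=NH1 P1=NH0
Op 9: best P0=NH1 P1=NH3

Answer: P0:NH1 P1:NH3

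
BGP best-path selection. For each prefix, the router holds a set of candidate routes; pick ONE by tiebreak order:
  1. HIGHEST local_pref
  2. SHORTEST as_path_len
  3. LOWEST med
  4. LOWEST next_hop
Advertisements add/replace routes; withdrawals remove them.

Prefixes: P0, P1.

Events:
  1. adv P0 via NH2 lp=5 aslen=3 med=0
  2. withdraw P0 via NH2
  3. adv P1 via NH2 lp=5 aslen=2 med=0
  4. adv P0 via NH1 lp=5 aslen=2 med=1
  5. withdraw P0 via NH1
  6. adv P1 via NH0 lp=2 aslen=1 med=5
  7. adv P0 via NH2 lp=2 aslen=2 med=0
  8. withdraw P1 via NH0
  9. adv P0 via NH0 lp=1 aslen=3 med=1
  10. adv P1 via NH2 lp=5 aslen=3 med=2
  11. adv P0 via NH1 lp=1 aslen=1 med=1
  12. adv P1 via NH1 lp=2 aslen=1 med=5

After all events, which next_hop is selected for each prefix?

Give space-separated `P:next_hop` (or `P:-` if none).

Op 1: best P0=NH2 P1=-
Op 2: best P0=- P1=-
Op 3: best P0=- P1=NH2
Op 4: best P0=NH1 P1=NH2
Op 5: best P0=- P1=NH2
Op 6: best P0=- P1=NH2
Op 7: best P0=NH2 P1=NH2
Op 8: best P0=NH2 P1=NH2
Op 9: best P0=NH2 P1=NH2
Op 10: best P0=NH2 P1=NH2
Op 11: best P0=NH2 P1=NH2
Op 12: best P0=NH2 P1=NH2

Answer: P0:NH2 P1:NH2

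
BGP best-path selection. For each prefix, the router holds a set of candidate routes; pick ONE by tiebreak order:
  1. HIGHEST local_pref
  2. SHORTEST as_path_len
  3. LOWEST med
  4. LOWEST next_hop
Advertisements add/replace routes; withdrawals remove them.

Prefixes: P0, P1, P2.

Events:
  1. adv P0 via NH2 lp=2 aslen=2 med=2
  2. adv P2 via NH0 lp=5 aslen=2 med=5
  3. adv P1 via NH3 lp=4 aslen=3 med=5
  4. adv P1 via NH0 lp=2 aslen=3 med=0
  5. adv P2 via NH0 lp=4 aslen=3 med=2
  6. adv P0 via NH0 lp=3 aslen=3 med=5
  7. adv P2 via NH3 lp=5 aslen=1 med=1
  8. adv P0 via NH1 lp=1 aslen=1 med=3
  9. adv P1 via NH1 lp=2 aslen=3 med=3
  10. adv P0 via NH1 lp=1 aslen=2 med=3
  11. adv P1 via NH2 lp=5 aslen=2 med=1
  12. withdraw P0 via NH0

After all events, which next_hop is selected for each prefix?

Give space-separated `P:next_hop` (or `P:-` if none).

Answer: P0:NH2 P1:NH2 P2:NH3

Derivation:
Op 1: best P0=NH2 P1=- P2=-
Op 2: best P0=NH2 P1=- P2=NH0
Op 3: best P0=NH2 P1=NH3 P2=NH0
Op 4: best P0=NH2 P1=NH3 P2=NH0
Op 5: best P0=NH2 P1=NH3 P2=NH0
Op 6: best P0=NH0 P1=NH3 P2=NH0
Op 7: best P0=NH0 P1=NH3 P2=NH3
Op 8: best P0=NH0 P1=NH3 P2=NH3
Op 9: best P0=NH0 P1=NH3 P2=NH3
Op 10: best P0=NH0 P1=NH3 P2=NH3
Op 11: best P0=NH0 P1=NH2 P2=NH3
Op 12: best P0=NH2 P1=NH2 P2=NH3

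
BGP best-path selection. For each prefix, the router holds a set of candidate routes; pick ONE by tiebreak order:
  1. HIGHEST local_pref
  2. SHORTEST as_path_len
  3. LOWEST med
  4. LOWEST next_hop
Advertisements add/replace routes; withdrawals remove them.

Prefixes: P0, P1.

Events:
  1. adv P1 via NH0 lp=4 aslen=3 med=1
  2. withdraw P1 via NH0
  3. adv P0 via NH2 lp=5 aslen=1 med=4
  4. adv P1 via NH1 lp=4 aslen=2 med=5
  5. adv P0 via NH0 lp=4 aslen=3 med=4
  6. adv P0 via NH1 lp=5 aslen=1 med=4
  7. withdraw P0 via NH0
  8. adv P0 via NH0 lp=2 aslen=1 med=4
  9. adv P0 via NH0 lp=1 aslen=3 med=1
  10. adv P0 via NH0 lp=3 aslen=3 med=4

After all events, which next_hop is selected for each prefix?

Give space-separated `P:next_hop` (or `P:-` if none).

Op 1: best P0=- P1=NH0
Op 2: best P0=- P1=-
Op 3: best P0=NH2 P1=-
Op 4: best P0=NH2 P1=NH1
Op 5: best P0=NH2 P1=NH1
Op 6: best P0=NH1 P1=NH1
Op 7: best P0=NH1 P1=NH1
Op 8: best P0=NH1 P1=NH1
Op 9: best P0=NH1 P1=NH1
Op 10: best P0=NH1 P1=NH1

Answer: P0:NH1 P1:NH1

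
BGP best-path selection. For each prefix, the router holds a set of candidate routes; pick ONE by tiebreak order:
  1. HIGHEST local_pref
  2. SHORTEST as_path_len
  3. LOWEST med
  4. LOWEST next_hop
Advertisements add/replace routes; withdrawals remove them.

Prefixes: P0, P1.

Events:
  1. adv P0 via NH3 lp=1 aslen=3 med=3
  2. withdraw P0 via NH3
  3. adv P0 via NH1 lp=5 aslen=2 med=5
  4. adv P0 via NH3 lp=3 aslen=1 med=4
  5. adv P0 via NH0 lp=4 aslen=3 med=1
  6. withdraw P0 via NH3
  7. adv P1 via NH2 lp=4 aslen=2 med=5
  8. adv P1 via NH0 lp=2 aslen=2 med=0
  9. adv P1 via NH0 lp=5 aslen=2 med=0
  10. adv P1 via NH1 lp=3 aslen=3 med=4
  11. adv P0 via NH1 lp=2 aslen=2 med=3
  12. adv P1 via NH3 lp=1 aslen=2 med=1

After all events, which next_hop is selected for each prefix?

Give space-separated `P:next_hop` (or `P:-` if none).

Answer: P0:NH0 P1:NH0

Derivation:
Op 1: best P0=NH3 P1=-
Op 2: best P0=- P1=-
Op 3: best P0=NH1 P1=-
Op 4: best P0=NH1 P1=-
Op 5: best P0=NH1 P1=-
Op 6: best P0=NH1 P1=-
Op 7: best P0=NH1 P1=NH2
Op 8: best P0=NH1 P1=NH2
Op 9: best P0=NH1 P1=NH0
Op 10: best P0=NH1 P1=NH0
Op 11: best P0=NH0 P1=NH0
Op 12: best P0=NH0 P1=NH0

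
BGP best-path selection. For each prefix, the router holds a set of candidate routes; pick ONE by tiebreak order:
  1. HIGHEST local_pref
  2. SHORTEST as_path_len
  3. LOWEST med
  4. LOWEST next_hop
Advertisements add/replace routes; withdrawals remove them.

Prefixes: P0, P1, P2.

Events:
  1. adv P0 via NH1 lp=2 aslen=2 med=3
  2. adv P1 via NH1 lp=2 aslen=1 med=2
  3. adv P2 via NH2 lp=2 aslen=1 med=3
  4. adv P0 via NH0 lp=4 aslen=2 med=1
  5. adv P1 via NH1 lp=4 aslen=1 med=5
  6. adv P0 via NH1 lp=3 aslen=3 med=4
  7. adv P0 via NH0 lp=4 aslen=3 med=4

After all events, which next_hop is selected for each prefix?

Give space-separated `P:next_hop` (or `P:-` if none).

Answer: P0:NH0 P1:NH1 P2:NH2

Derivation:
Op 1: best P0=NH1 P1=- P2=-
Op 2: best P0=NH1 P1=NH1 P2=-
Op 3: best P0=NH1 P1=NH1 P2=NH2
Op 4: best P0=NH0 P1=NH1 P2=NH2
Op 5: best P0=NH0 P1=NH1 P2=NH2
Op 6: best P0=NH0 P1=NH1 P2=NH2
Op 7: best P0=NH0 P1=NH1 P2=NH2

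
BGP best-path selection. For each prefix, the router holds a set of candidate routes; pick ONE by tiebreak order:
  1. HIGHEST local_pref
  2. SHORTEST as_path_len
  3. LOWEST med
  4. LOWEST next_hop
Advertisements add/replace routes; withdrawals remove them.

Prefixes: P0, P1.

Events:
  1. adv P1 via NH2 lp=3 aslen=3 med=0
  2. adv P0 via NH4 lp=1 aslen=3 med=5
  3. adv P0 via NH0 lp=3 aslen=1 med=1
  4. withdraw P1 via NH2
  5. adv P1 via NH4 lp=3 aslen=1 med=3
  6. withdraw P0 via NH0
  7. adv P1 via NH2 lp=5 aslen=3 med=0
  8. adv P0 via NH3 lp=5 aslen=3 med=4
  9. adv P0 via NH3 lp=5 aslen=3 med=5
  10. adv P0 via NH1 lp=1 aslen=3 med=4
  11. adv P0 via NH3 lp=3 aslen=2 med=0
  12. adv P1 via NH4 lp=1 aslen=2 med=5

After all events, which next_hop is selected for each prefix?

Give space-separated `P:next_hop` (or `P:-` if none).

Answer: P0:NH3 P1:NH2

Derivation:
Op 1: best P0=- P1=NH2
Op 2: best P0=NH4 P1=NH2
Op 3: best P0=NH0 P1=NH2
Op 4: best P0=NH0 P1=-
Op 5: best P0=NH0 P1=NH4
Op 6: best P0=NH4 P1=NH4
Op 7: best P0=NH4 P1=NH2
Op 8: best P0=NH3 P1=NH2
Op 9: best P0=NH3 P1=NH2
Op 10: best P0=NH3 P1=NH2
Op 11: best P0=NH3 P1=NH2
Op 12: best P0=NH3 P1=NH2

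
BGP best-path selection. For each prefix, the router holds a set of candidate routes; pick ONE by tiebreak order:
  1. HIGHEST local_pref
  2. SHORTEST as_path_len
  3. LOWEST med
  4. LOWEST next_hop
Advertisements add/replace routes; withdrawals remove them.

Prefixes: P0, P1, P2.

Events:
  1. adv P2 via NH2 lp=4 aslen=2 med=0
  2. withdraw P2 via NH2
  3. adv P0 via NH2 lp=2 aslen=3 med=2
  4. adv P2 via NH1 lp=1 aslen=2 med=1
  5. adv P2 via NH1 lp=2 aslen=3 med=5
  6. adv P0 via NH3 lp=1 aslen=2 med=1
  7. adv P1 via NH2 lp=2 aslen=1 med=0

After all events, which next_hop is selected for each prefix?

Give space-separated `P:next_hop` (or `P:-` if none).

Op 1: best P0=- P1=- P2=NH2
Op 2: best P0=- P1=- P2=-
Op 3: best P0=NH2 P1=- P2=-
Op 4: best P0=NH2 P1=- P2=NH1
Op 5: best P0=NH2 P1=- P2=NH1
Op 6: best P0=NH2 P1=- P2=NH1
Op 7: best P0=NH2 P1=NH2 P2=NH1

Answer: P0:NH2 P1:NH2 P2:NH1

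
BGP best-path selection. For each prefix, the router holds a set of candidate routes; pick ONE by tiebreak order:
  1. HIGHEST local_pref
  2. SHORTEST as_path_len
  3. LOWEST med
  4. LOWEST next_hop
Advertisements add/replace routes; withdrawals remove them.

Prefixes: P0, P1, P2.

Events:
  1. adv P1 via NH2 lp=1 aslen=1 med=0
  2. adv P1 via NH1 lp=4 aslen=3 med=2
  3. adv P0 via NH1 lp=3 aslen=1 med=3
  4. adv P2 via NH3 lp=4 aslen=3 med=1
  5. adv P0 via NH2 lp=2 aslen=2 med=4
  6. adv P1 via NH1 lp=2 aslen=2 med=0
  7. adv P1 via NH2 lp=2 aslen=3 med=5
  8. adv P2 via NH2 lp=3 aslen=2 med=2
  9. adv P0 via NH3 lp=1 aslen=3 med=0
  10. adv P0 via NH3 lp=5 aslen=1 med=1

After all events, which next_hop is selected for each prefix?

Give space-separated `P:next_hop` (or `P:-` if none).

Op 1: best P0=- P1=NH2 P2=-
Op 2: best P0=- P1=NH1 P2=-
Op 3: best P0=NH1 P1=NH1 P2=-
Op 4: best P0=NH1 P1=NH1 P2=NH3
Op 5: best P0=NH1 P1=NH1 P2=NH3
Op 6: best P0=NH1 P1=NH1 P2=NH3
Op 7: best P0=NH1 P1=NH1 P2=NH3
Op 8: best P0=NH1 P1=NH1 P2=NH3
Op 9: best P0=NH1 P1=NH1 P2=NH3
Op 10: best P0=NH3 P1=NH1 P2=NH3

Answer: P0:NH3 P1:NH1 P2:NH3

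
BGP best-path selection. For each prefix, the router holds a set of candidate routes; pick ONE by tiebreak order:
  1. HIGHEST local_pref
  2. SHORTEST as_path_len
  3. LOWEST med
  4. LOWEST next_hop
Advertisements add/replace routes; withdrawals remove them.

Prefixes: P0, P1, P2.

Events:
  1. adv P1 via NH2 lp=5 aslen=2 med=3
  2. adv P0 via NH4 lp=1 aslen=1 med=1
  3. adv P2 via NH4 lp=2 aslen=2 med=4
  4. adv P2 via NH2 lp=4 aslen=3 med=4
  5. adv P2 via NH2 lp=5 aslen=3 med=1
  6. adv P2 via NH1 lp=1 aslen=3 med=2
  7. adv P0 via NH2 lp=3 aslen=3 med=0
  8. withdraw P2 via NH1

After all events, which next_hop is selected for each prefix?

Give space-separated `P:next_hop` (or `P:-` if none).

Op 1: best P0=- P1=NH2 P2=-
Op 2: best P0=NH4 P1=NH2 P2=-
Op 3: best P0=NH4 P1=NH2 P2=NH4
Op 4: best P0=NH4 P1=NH2 P2=NH2
Op 5: best P0=NH4 P1=NH2 P2=NH2
Op 6: best P0=NH4 P1=NH2 P2=NH2
Op 7: best P0=NH2 P1=NH2 P2=NH2
Op 8: best P0=NH2 P1=NH2 P2=NH2

Answer: P0:NH2 P1:NH2 P2:NH2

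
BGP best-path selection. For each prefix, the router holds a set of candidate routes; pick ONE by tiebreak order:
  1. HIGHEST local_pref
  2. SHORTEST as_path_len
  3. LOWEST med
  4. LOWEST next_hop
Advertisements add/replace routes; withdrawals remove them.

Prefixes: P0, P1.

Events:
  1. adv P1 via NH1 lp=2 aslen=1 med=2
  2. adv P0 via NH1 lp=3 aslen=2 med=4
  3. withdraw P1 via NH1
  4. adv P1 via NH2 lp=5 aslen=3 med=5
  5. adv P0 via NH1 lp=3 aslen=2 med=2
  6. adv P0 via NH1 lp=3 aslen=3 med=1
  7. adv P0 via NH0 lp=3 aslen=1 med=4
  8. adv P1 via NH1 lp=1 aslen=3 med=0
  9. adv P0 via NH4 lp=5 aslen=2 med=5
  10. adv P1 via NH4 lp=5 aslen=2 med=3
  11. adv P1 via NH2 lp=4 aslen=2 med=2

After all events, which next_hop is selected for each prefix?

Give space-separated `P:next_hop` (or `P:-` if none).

Answer: P0:NH4 P1:NH4

Derivation:
Op 1: best P0=- P1=NH1
Op 2: best P0=NH1 P1=NH1
Op 3: best P0=NH1 P1=-
Op 4: best P0=NH1 P1=NH2
Op 5: best P0=NH1 P1=NH2
Op 6: best P0=NH1 P1=NH2
Op 7: best P0=NH0 P1=NH2
Op 8: best P0=NH0 P1=NH2
Op 9: best P0=NH4 P1=NH2
Op 10: best P0=NH4 P1=NH4
Op 11: best P0=NH4 P1=NH4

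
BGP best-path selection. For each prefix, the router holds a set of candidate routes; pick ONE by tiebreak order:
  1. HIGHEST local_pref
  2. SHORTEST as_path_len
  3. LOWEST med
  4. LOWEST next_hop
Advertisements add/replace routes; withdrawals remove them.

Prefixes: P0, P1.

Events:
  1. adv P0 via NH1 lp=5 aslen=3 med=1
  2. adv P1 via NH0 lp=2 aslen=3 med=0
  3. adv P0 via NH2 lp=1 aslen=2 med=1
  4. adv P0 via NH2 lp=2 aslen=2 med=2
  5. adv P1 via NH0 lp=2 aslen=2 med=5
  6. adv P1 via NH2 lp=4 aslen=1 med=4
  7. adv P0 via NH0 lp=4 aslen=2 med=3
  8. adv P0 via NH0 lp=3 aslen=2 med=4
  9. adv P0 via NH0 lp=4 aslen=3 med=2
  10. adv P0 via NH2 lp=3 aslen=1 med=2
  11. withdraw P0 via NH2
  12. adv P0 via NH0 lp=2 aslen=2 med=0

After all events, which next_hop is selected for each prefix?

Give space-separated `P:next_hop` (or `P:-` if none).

Answer: P0:NH1 P1:NH2

Derivation:
Op 1: best P0=NH1 P1=-
Op 2: best P0=NH1 P1=NH0
Op 3: best P0=NH1 P1=NH0
Op 4: best P0=NH1 P1=NH0
Op 5: best P0=NH1 P1=NH0
Op 6: best P0=NH1 P1=NH2
Op 7: best P0=NH1 P1=NH2
Op 8: best P0=NH1 P1=NH2
Op 9: best P0=NH1 P1=NH2
Op 10: best P0=NH1 P1=NH2
Op 11: best P0=NH1 P1=NH2
Op 12: best P0=NH1 P1=NH2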